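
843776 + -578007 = 265769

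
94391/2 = 94391/2 = 47195.50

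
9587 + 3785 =13372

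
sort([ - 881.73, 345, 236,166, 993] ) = [ -881.73, 166,236, 345,993] 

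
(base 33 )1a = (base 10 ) 43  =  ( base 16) 2b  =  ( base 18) 27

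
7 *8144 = 57008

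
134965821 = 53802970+81162851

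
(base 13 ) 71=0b1011100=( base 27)3b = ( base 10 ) 92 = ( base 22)44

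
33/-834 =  - 1  +  267/278=- 0.04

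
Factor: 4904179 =7^1*700597^1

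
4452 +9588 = 14040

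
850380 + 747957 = 1598337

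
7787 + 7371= 15158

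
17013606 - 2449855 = 14563751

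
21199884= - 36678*( - 578) 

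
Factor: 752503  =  752503^1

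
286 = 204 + 82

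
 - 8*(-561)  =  4488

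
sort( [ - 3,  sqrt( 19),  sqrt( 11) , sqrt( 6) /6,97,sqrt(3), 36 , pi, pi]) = [ - 3 , sqrt( 6 )/6 , sqrt( 3) , pi, pi, sqrt( 11) , sqrt( 19),36, 97]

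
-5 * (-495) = 2475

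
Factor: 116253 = 3^2*12917^1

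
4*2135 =8540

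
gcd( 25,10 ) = 5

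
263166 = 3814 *69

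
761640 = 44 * 17310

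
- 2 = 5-7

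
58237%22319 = 13599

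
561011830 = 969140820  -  408128990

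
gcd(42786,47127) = 3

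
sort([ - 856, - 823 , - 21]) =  [ - 856 ,-823, - 21 ] 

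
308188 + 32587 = 340775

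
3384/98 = 1692/49= 34.53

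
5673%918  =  165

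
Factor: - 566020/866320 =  - 311/476 = -  2^( - 2 )*7^( - 1) *17^( - 1) * 311^1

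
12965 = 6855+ 6110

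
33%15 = 3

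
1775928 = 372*4774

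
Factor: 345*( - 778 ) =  - 2^1*3^1*5^1*23^1*389^1 = - 268410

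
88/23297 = 88/23297 = 0.00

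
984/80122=492/40061= 0.01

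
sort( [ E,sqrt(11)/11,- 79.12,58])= [ - 79.12, sqrt(11 )/11,  E,58 ] 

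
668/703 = 668/703 = 0.95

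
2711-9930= - 7219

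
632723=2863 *221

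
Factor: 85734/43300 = 2^(-1 )*3^2*5^(- 2)  *  11^1 =99/50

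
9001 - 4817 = 4184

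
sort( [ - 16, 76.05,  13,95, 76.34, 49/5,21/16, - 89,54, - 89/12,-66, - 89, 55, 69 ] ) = [ - 89, - 89, - 66, - 16, - 89/12,21/16, 49/5,13,54,55, 69, 76.05, 76.34 , 95]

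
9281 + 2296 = 11577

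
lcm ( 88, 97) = 8536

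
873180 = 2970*294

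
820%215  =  175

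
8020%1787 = 872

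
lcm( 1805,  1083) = 5415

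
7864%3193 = 1478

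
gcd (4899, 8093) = 1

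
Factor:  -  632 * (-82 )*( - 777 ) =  - 2^4*3^1*7^1*37^1*41^1*79^1=-40267248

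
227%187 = 40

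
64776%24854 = 15068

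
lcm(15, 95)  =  285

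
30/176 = 15/88=0.17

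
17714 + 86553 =104267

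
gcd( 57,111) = 3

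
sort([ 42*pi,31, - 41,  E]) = [-41,E, 31,42*pi]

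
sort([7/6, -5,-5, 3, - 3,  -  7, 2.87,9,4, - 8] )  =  [-8,  -  7, - 5, - 5,  -  3,7/6,2.87, 3,  4, 9] 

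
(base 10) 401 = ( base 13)24B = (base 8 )621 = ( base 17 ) 16A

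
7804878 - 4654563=3150315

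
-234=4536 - 4770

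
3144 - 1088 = 2056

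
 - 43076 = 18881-61957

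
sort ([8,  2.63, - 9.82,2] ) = [  -  9.82,  2,2.63,8]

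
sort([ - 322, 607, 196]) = [ - 322,196, 607]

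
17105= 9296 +7809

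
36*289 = 10404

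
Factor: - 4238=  - 2^1 * 13^1*163^1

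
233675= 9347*25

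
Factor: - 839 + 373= - 2^1 * 233^1 = - 466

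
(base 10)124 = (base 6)324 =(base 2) 1111100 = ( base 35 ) 3J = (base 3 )11121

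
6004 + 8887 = 14891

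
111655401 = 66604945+45050456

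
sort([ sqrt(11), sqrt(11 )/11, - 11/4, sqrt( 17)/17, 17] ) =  [ - 11/4,sqrt(17 )/17, sqrt( 11)/11,sqrt ( 11),  17] 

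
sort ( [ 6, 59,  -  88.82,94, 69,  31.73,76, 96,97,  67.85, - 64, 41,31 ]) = [ - 88.82,  -  64,6, 31 , 31.73, 41, 59,67.85,69, 76,94, 96,  97]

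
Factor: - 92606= - 2^1*19^1*2437^1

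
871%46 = 43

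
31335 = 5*6267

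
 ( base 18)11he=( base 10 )6476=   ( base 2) 1100101001100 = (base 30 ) 75q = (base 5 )201401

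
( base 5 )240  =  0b1000110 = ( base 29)2c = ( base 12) 5a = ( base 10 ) 70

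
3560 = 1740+1820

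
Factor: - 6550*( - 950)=6222500  =  2^2 * 5^4*19^1 * 131^1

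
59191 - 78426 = - 19235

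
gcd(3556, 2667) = 889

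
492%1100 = 492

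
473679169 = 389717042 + 83962127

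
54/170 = 27/85 = 0.32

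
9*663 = 5967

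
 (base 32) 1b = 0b101011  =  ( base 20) 23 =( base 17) 29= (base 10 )43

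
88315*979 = 86460385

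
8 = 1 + 7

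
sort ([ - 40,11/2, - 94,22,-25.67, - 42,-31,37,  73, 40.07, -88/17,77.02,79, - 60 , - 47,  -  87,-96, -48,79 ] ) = [ - 96,-94,-87 ,-60, - 48,-47,  -  42,  -  40,-31,-25.67, - 88/17, 11/2,  22,37,40.07, 73,77.02,79,79 ]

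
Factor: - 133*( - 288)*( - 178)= - 2^6*3^2*7^1 * 19^1*89^1=- 6818112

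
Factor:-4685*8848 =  - 41452880 = - 2^4*5^1*7^1*79^1*937^1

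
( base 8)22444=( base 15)2C3D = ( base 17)1ff5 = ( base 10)9508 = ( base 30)ags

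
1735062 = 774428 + 960634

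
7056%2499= 2058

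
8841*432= 3819312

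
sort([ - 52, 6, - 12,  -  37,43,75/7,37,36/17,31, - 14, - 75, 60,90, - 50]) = [ - 75, - 52, - 50, - 37, - 14, - 12,36/17,6,75/7,31,37,43,  60,90]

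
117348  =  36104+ 81244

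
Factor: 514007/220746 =2^ ( - 1 )*3^( - 1 ) * 13^1*19^1 * 2081^1*36791^ ( - 1 ) 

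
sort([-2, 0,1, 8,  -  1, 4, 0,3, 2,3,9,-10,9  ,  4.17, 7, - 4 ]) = [-10, - 4,-2,-1, 0, 0, 1, 2,3, 3, 4,  4.17,7, 8,9, 9]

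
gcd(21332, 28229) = 1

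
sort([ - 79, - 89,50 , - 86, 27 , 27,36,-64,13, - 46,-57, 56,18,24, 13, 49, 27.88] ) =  [ - 89, - 86, - 79, -64, - 57, - 46, 13,  13,18,24, 27,27, 27.88,36 , 49, 50,56]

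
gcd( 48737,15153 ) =1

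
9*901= 8109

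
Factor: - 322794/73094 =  - 711/161 = - 3^2*7^( - 1 )*  23^(  -  1 )*79^1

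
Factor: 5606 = 2^1*2803^1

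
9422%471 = 2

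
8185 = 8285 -100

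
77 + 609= 686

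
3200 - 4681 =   -  1481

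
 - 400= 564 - 964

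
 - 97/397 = -97/397 = - 0.24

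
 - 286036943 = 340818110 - 626855053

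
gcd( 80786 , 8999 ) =1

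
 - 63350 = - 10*6335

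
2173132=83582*26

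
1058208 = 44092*24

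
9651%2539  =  2034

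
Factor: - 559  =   - 13^1*43^1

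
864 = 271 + 593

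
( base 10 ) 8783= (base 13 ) 3CC8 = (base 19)1565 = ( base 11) 6665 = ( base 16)224f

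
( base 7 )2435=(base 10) 908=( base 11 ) 756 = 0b1110001100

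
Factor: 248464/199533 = 2^4*3^( - 1 )*53^1*227^( - 1) = 848/681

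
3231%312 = 111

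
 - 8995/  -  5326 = 1 +3669/5326 = 1.69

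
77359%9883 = 8178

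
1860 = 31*60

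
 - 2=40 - 42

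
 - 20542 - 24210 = -44752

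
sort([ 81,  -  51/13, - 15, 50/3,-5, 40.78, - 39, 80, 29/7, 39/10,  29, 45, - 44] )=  [ - 44, - 39, - 15,-5, - 51/13, 39/10,29/7,50/3,29, 40.78,  45,80, 81 ] 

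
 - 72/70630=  - 36/35315  =  - 0.00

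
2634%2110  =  524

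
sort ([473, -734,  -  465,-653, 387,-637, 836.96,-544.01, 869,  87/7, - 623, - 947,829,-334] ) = [-947, - 734,-653,-637, - 623,-544.01, - 465 , - 334 , 87/7,387,  473,829,836.96 , 869 ] 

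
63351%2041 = 80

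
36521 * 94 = 3432974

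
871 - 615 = 256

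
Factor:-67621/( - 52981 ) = 19^1 * 3559^1*52981^( - 1) 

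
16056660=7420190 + 8636470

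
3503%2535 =968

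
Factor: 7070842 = 2^1  *  3535421^1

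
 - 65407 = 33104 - 98511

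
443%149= 145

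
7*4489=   31423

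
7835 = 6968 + 867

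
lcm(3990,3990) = 3990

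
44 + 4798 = 4842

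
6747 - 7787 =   -  1040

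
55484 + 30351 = 85835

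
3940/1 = 3940 = 3940.00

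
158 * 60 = 9480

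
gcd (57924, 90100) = 4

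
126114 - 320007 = -193893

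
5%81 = 5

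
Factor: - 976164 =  - 2^2*3^1*7^1*11621^1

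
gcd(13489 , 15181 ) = 47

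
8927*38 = 339226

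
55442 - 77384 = -21942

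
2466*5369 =13239954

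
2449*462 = 1131438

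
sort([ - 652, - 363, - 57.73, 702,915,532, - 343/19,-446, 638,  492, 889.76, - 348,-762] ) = [ -762, - 652, - 446,-363,- 348, - 57.73,- 343/19,  492, 532,638,  702 , 889.76,915]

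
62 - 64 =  - 2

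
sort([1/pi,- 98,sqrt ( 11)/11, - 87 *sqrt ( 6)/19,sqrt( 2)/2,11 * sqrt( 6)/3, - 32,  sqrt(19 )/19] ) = [ - 98, - 32, - 87*sqrt( 6 )/19, sqrt( 19) /19, sqrt (11 ) /11, 1/pi,sqrt ( 2) /2,  11*sqrt( 6 ) /3 ]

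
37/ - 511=-37/511 = -  0.07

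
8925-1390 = 7535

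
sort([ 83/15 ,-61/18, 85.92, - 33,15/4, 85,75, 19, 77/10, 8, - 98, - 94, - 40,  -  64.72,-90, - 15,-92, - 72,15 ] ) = [-98, - 94, - 92, - 90, -72, - 64.72 , - 40, - 33,-15,  -  61/18,15/4,  83/15,  77/10, 8,  15, 19, 75,85,85.92 ] 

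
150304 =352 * 427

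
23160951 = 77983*297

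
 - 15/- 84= 5/28  =  0.18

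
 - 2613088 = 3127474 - 5740562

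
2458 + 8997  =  11455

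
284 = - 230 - - 514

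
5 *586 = 2930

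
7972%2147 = 1531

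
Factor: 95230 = 2^1*5^1*89^1*107^1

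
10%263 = 10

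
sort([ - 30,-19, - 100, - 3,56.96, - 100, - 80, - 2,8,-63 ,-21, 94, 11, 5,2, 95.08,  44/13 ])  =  [ - 100 ,-100,-80, - 63, - 30,-21, - 19, - 3, - 2,  2, 44/13 , 5, 8, 11, 56.96, 94,95.08]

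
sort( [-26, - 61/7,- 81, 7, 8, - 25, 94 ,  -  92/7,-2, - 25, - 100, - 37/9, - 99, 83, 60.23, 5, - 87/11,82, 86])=[ - 100, - 99, - 81 , - 26, - 25, - 25, - 92/7, - 61/7, - 87/11, - 37/9, - 2,5 , 7 , 8 , 60.23, 82,83,  86, 94]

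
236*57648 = 13604928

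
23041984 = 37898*608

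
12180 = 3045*4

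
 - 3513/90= - 40 + 29/30 = - 39.03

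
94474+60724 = 155198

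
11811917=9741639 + 2070278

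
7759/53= 146 + 21/53 = 146.40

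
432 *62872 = 27160704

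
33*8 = 264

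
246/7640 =123/3820= 0.03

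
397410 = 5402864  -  5005454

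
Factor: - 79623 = -3^4*983^1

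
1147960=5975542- 4827582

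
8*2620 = 20960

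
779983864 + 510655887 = 1290639751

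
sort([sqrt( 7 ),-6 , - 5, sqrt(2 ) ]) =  [ - 6 ,-5, sqrt( 2), sqrt( 7 )]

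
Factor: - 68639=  - 68639^1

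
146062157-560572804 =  -414510647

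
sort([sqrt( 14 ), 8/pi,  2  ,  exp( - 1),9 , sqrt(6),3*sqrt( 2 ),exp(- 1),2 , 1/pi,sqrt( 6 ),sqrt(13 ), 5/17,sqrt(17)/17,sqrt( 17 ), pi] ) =[sqrt(17 ) /17 , 5/17, 1/pi , exp( - 1 ),exp( - 1 ),2, 2,sqrt( 6 ),sqrt ( 6 ), 8/pi, pi,sqrt( 13 ),sqrt(14),  sqrt( 17),3 * sqrt( 2 ), 9] 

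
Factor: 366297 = 3^1*122099^1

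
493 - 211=282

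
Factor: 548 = 2^2 * 137^1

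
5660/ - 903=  - 5660/903 = - 6.27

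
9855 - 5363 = 4492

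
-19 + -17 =  -  36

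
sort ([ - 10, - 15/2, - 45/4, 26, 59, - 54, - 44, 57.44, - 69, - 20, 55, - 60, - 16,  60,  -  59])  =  [ - 69, - 60, - 59 , - 54 , - 44, - 20, - 16, - 45/4, - 10, - 15/2, 26, 55, 57.44, 59, 60]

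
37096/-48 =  - 4637/6  =  -772.83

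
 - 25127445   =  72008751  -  97136196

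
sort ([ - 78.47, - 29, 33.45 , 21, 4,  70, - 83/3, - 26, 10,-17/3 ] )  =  [-78.47, - 29, - 83/3, -26, - 17/3,4, 10, 21, 33.45 , 70]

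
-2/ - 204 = 1/102 = 0.01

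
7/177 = 7/177 = 0.04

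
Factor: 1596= 2^2 * 3^1*7^1 * 19^1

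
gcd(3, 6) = 3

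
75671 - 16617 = 59054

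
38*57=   2166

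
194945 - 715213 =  - 520268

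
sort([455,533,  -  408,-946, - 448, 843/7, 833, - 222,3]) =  [ -946  , - 448, - 408, - 222,3, 843/7,455, 533, 833 ] 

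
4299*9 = 38691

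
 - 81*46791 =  - 3790071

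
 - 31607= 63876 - 95483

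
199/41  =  199/41=4.85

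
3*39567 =118701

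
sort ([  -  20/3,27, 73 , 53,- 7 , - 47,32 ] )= [  -  47, - 7, - 20/3, 27, 32, 53, 73 ] 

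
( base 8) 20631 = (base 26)cil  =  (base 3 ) 102210120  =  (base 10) 8601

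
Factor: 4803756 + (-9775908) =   -  4972152=- 2^3*3^1 * 31^1*41^1*163^1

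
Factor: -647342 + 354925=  - 17^1*103^1 * 167^1 = - 292417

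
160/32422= 80/16211   =  0.00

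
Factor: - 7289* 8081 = -58902409= - 37^1 * 197^1*8081^1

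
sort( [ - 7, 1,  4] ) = [ - 7,1,4]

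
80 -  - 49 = 129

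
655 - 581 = 74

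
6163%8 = 3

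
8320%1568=480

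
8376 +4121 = 12497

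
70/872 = 35/436 = 0.08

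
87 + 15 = 102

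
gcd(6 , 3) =3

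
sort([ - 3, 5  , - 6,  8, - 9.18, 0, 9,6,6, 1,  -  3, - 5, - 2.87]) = [ - 9.18, - 6,- 5,  -  3, - 3,  -  2.87,0,  1, 5,6, 6, 8,9 ]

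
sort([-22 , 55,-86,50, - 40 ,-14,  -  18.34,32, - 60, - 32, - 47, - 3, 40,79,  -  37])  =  [ - 86, - 60, -47, - 40, - 37, - 32, - 22, - 18.34,-14 , - 3,32,40,50,55,79] 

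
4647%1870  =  907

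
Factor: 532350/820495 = 630/971 = 2^1*3^2 * 5^1*7^1*971^( - 1)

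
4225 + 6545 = 10770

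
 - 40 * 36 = - 1440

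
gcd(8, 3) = 1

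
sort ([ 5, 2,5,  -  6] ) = [- 6,  2,5, 5 ] 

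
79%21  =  16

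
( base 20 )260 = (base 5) 12140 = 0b1110011000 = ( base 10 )920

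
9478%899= 488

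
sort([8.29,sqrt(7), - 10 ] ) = [  -  10, sqrt(7 ), 8.29 ] 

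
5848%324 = 16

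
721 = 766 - 45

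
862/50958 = 431/25479 = 0.02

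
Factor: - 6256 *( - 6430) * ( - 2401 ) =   -  96582818080 =-2^5*5^1*7^4*17^1  *23^1*643^1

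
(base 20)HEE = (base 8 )15666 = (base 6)52502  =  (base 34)64m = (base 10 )7094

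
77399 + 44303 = 121702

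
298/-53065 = -1 + 52767/53065 = -0.01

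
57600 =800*72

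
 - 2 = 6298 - 6300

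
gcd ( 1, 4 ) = 1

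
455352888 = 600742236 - 145389348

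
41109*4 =164436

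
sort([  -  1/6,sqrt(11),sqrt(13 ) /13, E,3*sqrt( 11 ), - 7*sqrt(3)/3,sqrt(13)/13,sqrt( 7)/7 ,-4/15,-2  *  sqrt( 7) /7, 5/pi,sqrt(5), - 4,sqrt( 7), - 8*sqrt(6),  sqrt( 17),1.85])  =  [  -  8*sqrt( 6 ), - 7*sqrt( 3 )/3,-4,  -  2*sqrt( 7 ) /7, - 4/15 , - 1/6, sqrt( 13) /13,sqrt ( 13)/13,  sqrt( 7 )/7,5/pi,1.85 , sqrt ( 5), sqrt( 7) , E,  sqrt( 11),sqrt(17), 3*sqrt( 11 )]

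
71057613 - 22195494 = 48862119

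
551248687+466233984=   1017482671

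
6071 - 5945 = 126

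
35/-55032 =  - 1 + 54997/55032 = - 0.00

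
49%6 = 1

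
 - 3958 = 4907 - 8865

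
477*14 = 6678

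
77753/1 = 77753 = 77753.00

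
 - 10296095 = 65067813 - 75363908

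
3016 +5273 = 8289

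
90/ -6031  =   - 1 + 5941/6031  =  - 0.01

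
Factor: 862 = 2^1*431^1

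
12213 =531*23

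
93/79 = 1 + 14/79 =1.18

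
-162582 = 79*(-2058) 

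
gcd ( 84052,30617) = 1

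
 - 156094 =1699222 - 1855316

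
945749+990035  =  1935784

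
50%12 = 2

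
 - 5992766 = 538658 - 6531424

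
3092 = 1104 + 1988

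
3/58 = 3/58 =0.05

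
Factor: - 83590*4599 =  - 384430410 = -2^1*3^2*5^1*7^1*13^1*73^1 * 643^1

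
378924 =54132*7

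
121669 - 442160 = - 320491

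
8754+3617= 12371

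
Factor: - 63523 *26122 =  - 1659347806 =-2^1*37^1 * 139^1  *353^1*457^1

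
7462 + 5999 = 13461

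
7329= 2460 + 4869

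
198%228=198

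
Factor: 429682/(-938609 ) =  - 2^1*7^( - 1)*11^1*19531^1*134087^( - 1) 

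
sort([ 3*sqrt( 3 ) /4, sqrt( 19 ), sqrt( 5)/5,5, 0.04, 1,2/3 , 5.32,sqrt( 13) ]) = [0.04,  sqrt( 5 )/5, 2/3, 1 , 3*sqrt(3) /4, sqrt( 13) , sqrt(19 ),  5, 5.32 ]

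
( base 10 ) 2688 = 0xA80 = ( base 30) 2TI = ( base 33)2ff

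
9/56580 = 3/18860= 0.00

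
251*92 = 23092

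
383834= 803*478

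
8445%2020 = 365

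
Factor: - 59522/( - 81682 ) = 29761^1*40841^(-1) = 29761/40841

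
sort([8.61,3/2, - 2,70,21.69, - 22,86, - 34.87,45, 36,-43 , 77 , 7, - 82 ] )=[-82 , -43, - 34.87, - 22, - 2,3/2, 7,8.61, 21.69,36,  45, 70,77, 86 ]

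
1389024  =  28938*48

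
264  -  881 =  - 617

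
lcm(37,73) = 2701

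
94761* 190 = 18004590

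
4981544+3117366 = 8098910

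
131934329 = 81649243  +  50285086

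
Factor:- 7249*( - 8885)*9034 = 581856135410 = 2^1*5^1*11^1*659^1*1777^1* 4517^1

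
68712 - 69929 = - 1217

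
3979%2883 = 1096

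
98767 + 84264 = 183031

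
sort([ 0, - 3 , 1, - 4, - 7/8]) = [ - 4, - 3 , - 7/8,0, 1]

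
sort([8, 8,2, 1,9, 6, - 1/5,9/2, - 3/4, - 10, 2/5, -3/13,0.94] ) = [ - 10, - 3/4, - 3/13, -1/5, 2/5,0.94,  1, 2, 9/2, 6,8  ,  8, 9]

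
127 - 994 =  - 867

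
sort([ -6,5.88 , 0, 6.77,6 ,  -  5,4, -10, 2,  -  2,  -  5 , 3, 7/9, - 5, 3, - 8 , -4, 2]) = [ - 10, - 8,-6, - 5, - 5, - 5, - 4,- 2,0, 7/9,2, 2, 3, 3, 4,5.88 , 6, 6.77]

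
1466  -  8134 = -6668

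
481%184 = 113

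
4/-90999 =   -  1+90995/90999  =  - 0.00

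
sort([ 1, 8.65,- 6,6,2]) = [ -6,1 , 2, 6,8.65]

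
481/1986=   481/1986  =  0.24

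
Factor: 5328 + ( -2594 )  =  2734 = 2^1*1367^1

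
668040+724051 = 1392091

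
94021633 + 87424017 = 181445650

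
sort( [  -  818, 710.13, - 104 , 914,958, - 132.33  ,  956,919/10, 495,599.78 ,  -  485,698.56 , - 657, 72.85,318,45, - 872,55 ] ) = [  -  872, - 818, - 657, - 485 ,-132.33,-104 , 45, 55,72.85,919/10  ,  318,495,599.78,698.56, 710.13,914, 956,958]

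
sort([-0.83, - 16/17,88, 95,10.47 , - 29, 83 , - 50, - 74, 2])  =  [ - 74,-50,-29, - 16/17, - 0.83, 2, 10.47, 83,88,95 ] 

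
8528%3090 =2348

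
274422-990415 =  - 715993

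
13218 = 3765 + 9453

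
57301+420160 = 477461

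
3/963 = 1/321 = 0.00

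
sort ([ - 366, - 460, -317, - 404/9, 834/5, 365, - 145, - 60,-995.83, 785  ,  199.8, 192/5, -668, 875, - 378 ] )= [-995.83, - 668, - 460, - 378 , - 366, - 317  , -145, - 60, - 404/9, 192/5, 834/5,199.8, 365, 785, 875 ] 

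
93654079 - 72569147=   21084932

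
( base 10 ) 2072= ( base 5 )31242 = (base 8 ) 4030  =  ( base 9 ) 2752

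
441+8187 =8628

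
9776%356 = 164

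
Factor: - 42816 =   -  2^6 * 3^1*223^1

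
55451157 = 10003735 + 45447422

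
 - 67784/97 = -67784/97 = - 698.80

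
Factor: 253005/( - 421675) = -3/5 =- 3^1*5^(-1) 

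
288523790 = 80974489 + 207549301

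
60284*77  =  4641868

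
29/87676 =29/87676  =  0.00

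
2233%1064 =105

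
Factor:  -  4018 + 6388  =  2370 = 2^1*3^1*5^1*79^1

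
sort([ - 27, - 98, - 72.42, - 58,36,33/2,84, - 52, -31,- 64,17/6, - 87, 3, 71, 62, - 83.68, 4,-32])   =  [ - 98,-87, - 83.68, - 72.42,-64, - 58, - 52, -32, - 31, - 27, 17/6, 3 , 4, 33/2, 36,62,71, 84]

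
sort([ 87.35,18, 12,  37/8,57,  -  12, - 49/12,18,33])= [ - 12,-49/12, 37/8,12, 18,18,33,57, 87.35]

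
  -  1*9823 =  - 9823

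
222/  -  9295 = -1+9073/9295 = - 0.02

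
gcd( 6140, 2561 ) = 1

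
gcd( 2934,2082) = 6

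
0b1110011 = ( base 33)3G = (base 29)3S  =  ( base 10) 115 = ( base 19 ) 61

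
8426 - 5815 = 2611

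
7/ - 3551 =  - 7/3551 = - 0.00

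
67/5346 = 67/5346 = 0.01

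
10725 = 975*11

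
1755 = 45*39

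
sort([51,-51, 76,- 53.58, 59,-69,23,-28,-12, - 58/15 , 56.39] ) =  [ - 69, - 53.58  , -51, - 28, - 12, - 58/15,  23, 51,56.39, 59, 76]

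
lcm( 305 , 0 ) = 0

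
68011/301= 225 + 286/301  =  225.95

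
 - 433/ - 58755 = 433/58755 = 0.01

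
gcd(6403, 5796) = 1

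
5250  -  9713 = -4463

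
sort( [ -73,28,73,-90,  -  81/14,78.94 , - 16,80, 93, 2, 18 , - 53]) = [ -90, - 73, -53, - 16, - 81/14,2,18,28, 73,  78.94,80, 93 ]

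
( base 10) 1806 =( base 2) 11100001110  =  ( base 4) 130032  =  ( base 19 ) 501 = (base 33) 1lo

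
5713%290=203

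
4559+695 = 5254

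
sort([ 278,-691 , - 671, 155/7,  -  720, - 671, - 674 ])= [ - 720, - 691, - 674,-671,  -  671,155/7,  278] 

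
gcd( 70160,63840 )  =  80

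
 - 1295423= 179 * ( - 7237)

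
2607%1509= 1098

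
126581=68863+57718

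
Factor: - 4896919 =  -1801^1* 2719^1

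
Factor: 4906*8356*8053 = 330128998408= 2^3*11^1*223^1 * 2089^1  *  8053^1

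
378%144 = 90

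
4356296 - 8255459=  - 3899163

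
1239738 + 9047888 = 10287626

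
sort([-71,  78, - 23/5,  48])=[ - 71,-23/5 , 48,  78]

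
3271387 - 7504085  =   - 4232698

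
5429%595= 74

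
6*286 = 1716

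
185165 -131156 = 54009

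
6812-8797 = - 1985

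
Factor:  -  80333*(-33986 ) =2730197338= 2^1* 11^1*67^1*109^1*16993^1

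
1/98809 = 1/98809 = 0.00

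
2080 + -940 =1140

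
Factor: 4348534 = 2^1*47^1*46261^1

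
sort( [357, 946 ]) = [ 357, 946 ]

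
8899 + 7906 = 16805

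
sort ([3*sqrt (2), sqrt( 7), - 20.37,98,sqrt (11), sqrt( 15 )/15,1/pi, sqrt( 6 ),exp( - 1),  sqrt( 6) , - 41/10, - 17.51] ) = [-20.37, - 17.51, - 41/10,sqrt( 15) /15,1/pi, exp( - 1) , sqrt (6 ),sqrt( 6 ),sqrt (7 ),sqrt (11),3 * sqrt(2),98 ] 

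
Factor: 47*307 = 14429 = 47^1*307^1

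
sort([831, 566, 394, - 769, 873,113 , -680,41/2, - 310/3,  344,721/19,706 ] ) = [ - 769,-680, - 310/3 , 41/2 , 721/19, 113,344,394,566,  706,  831, 873 ] 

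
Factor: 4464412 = 2^2 * 59^1 * 18917^1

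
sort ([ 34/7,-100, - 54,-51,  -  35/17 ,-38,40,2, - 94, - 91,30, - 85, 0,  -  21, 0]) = [ - 100 , - 94, - 91,-85,  -  54, - 51,-38,-21, - 35/17,0, 0, 2, 34/7, 30, 40] 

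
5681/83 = 68 + 37/83= 68.45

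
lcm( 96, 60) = 480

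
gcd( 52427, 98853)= 1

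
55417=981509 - 926092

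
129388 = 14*9242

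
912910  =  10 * 91291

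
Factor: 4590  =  2^1*3^3*5^1 * 17^1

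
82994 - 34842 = 48152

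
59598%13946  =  3814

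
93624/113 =93624/113=   828.53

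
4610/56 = 2305/28  =  82.32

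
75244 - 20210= 55034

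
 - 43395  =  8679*( - 5 ) 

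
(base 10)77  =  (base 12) 65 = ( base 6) 205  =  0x4d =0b1001101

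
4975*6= 29850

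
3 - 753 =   -  750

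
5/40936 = 5/40936 = 0.00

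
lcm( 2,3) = 6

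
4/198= 2/99 = 0.02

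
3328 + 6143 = 9471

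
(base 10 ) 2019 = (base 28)2G3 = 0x7e3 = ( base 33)1s6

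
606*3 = 1818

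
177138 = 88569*2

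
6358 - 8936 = -2578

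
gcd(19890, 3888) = 18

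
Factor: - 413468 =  - 2^2*11^1*9397^1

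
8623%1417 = 121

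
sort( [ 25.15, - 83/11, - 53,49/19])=[ - 53 , - 83/11, 49/19, 25.15]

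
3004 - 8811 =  - 5807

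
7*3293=23051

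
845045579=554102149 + 290943430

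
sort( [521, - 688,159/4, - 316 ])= [ - 688, - 316,  159/4, 521]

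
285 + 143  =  428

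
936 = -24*( - 39)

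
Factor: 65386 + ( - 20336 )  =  2^1*5^2*17^1*53^1=45050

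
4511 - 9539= - 5028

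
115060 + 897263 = 1012323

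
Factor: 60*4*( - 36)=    - 8640 = - 2^6*3^3 * 5^1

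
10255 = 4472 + 5783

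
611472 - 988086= - 376614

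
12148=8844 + 3304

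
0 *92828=0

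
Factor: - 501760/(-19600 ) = 128/5=2^7 * 5^( - 1 )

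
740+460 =1200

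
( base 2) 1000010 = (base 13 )51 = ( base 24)2I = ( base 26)2E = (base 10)66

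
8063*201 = 1620663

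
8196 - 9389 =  - 1193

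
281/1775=281/1775 = 0.16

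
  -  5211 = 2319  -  7530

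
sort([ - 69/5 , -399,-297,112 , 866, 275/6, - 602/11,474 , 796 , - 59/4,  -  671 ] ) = [-671, - 399, - 297, - 602/11,- 59/4, - 69/5, 275/6,112,474, 796,866]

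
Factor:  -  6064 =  - 2^4*379^1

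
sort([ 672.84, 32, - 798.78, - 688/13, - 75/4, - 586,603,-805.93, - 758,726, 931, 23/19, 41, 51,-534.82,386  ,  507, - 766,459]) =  [ - 805.93, - 798.78,-766, - 758,-586, - 534.82, - 688/13,- 75/4,23/19,32 , 41 , 51 , 386 , 459,507 , 603,672.84, 726,931]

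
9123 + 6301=15424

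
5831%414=35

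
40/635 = 8/127 = 0.06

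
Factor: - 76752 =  - 2^4 * 3^2 * 13^1*41^1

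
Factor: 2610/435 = 6= 2^1*3^1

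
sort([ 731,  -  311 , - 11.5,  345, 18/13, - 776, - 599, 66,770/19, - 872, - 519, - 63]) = [ - 872, - 776, - 599, -519, - 311,-63, - 11.5, 18/13, 770/19, 66, 345, 731]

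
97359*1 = 97359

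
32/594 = 16/297 = 0.05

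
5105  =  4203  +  902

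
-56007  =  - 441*127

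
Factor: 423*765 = 3^4 * 5^1*17^1*47^1 = 323595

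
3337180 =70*47674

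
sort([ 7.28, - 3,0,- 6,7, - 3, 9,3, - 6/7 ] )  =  [ - 6, - 3, - 3,  -  6/7,0,3,7,7.28, 9 ]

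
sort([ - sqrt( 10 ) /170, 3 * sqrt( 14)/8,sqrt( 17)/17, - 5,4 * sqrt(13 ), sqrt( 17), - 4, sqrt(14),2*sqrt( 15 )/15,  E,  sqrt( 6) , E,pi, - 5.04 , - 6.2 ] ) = [ - 6.2, - 5.04, - 5, - 4, - sqrt( 10)/170, sqrt( 17 ) /17,2*sqrt( 15 )/15,3*sqrt( 14)/8, sqrt( 6),  E,E,pi,sqrt(14 ),  sqrt (17), 4*sqrt(13) ]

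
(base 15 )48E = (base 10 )1034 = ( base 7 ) 3005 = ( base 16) 40A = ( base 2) 10000001010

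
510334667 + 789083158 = 1299417825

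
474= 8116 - 7642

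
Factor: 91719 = 3^3 * 43^1 *79^1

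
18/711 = 2/79=0.03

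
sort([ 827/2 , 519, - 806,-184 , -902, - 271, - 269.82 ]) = [ - 902,- 806, - 271 , - 269.82, - 184, 827/2,  519 ] 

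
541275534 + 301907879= 843183413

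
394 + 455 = 849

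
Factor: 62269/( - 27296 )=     -  2^ (-5 )* 73^1= - 73/32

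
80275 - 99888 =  - 19613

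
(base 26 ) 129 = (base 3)1000022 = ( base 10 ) 737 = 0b1011100001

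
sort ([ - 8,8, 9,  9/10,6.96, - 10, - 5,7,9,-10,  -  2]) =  [ - 10, - 10, - 8, - 5, - 2,9/10 , 6.96,7, 8,9,9 ] 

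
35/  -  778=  - 1 + 743/778  =  - 0.04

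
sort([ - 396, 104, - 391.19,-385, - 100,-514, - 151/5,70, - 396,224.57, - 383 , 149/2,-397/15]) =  [-514, - 396, - 396,  -  391.19, -385, - 383, - 100, - 151/5, - 397/15, 70,149/2,104,224.57]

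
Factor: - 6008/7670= - 3004/3835 = -2^2*5^(-1 )*13^ ( - 1) * 59^( - 1) * 751^1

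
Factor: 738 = 2^1*3^2*41^1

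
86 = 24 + 62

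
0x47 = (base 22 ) 35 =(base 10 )71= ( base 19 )3E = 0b1000111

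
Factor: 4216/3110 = 2^2* 5^(- 1)*17^1*31^1*311^(-1) = 2108/1555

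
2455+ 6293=8748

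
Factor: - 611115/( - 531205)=933/811 =3^1*311^1*811^( - 1)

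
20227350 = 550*36777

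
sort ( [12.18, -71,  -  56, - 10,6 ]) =[  -  71, - 56, - 10, 6,12.18]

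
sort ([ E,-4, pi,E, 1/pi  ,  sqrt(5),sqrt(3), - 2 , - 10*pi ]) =[-10*pi,-4, - 2, 1/pi, sqrt( 3), sqrt(5),  E,E, pi ] 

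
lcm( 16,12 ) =48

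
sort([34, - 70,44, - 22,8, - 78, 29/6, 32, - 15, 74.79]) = [ - 78, - 70, - 22,  -  15, 29/6, 8  ,  32,  34, 44 , 74.79 ]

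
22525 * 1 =22525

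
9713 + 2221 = 11934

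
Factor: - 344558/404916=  - 172279/202458 =-  2^(-1 )*3^( - 1 )*41^( - 1 )*823^( - 1 ) *172279^1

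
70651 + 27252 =97903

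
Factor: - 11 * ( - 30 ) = 330 = 2^1*3^1*5^1*11^1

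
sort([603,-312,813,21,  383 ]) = [ - 312,21,383, 603,813]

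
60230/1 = 60230 = 60230.00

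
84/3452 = 21/863 = 0.02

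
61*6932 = 422852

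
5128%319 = 24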